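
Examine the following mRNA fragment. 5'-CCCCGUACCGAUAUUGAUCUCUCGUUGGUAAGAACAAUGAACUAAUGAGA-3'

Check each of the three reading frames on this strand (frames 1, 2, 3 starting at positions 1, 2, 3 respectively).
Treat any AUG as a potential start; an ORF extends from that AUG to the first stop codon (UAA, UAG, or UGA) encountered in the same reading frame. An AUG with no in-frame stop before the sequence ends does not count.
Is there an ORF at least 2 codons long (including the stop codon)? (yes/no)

Frame 1: CCC CGU ACC GAU AUU GAU CUC UCG UUG GUA AGA ACA AUG AAC UAA UGA — AUG at 37, stop UAA at 43 → 9 nt.
Frame 2: CCC GUA CCG AUA UUG AUC UCU CGU UGG UAA GAA CAA UGA ACU AAU GAG — no AUG→stop ORF.
Frame 3: CCG UAC CGA UAU UGA UCU CUC GUU GGU AAG AAC AAU GAA CUA AUG AGA — no AUG→stop ORF.
Frame 1 has an ORF of 3 codons (positions 37–45) ≥ 2, so yes.

yes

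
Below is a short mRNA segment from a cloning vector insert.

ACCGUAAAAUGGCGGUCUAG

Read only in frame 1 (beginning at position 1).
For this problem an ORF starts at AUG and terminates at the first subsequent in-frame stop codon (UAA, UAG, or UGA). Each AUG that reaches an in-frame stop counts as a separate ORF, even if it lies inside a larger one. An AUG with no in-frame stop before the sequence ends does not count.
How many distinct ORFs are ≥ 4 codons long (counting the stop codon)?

Frame 1: ACC GUA AAA UGG CGG UCU — no AUG→stop ORF.
No ORF reaches 4 codons. Count = 0.

0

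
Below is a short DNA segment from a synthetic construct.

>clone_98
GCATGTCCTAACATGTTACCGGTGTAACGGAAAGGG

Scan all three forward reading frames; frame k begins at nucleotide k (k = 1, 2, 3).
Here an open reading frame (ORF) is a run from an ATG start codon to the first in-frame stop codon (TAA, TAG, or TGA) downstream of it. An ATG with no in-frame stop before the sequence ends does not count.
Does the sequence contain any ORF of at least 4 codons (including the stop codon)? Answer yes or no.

Frame 1: GCA TGT CCT AAC ATG TTA CCG GTG TAA CGG AAA GGG — ATG at 13, stop TAA at 25 → 15 nt.
Frame 2: CAT GTC CTA ACA TGT TAC CGG TGT AAC GGA AAG — no ATG→stop ORF.
Frame 3: ATG TCC TAA CAT GTT ACC GGT GTA ACG GAA AGG — ATG at 3, stop TAA at 9 → 9 nt.
Frame 1 has an ORF of 5 codons (positions 13–27) ≥ 4, so yes.

yes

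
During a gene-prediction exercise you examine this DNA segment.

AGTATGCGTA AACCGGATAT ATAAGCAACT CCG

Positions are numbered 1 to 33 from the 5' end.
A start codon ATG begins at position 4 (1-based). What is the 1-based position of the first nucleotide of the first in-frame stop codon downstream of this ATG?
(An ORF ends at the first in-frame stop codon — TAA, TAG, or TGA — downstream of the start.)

22

Codons from position 4: ATG (4–6), CGT (7–9), AAA (10–12), CCG (13–15), GAT (16–18), ATA (19–21), TAA (22–24).
TAA is a stop codon; it begins at position 22.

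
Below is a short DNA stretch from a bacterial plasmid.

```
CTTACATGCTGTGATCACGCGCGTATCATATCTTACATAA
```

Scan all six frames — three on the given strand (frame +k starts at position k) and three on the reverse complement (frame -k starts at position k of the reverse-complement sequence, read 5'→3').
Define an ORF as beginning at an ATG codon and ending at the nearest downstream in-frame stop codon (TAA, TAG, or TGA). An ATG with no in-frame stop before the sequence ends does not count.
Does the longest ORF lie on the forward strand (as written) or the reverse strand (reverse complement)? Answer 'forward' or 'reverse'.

reverse

Reverse complement (5'→3'): TTATGTAAGATATGATACGCGCGTGATCACAGCATGTAAG
Frame +1: CTT ACA TGC TGT GAT CAC GCG CGT ATC ATA TCT TAC ATA — no ATG→stop ORF.
Frame +2: TTA CAT GCT GTG ATC ACG CGC GTA TCA TAT CTT ACA TAA — no ATG→stop ORF.
Frame +3: TAC ATG CTG TGA TCA CGC GCG TAT CAT ATC TTA CAT — ATG at 6, stop TGA at 12 → 9 nt.
Frame -1: TTA TGT AAG ATA TGA TAC GCG CGT GAT CAC AGC ATG TAA — ATG at 34, stop TAA at 37 → 6 nt.
Frame -2: TAT GTA AGA TAT GAT ACG CGC GTG ATC ACA GCA TGT AAG — no ATG→stop ORF.
Frame -3: ATG TAA GAT ATG ATA CGC GCG TGA TCA CAG CAT GTA — ATG at 3, stop TAA at 6 → 6 nt; ATG at 12, stop TGA at 24 → 15 nt.
Forward-strand max 9 nt; reverse-strand max 15 nt. The reverse strand has the longer ORF.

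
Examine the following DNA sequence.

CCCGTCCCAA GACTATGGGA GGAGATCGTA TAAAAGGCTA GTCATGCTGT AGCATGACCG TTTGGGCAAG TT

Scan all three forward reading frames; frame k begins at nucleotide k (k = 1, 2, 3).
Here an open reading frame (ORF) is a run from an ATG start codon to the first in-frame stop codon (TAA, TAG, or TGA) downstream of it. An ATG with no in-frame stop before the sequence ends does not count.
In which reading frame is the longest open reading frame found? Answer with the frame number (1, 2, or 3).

3

Frame 1: CCC GTC CCA AGA CTA TGG GAG GAG ATC GTA TAA AAG GCT AGT CAT GCT GTA GCA TGA CCG TTT GGG CAA GTT — no ATG→stop ORF.
Frame 2: CCG TCC CAA GAC TAT GGG AGG AGA TCG TAT AAA AGG CTA GTC ATG CTG TAG CAT GAC CGT TTG GGC AAG — ATG at 44, stop TAG at 50 → 9 nt.
Frame 3: CGT CCC AAG ACT ATG GGA GGA GAT CGT ATA AAA GGC TAG TCA TGC TGT AGC ATG ACC GTT TGG GCA AGT — ATG at 15, stop TAG at 39 → 27 nt.
Longest ORF is 27 nt in frame 3 (positions 15–41).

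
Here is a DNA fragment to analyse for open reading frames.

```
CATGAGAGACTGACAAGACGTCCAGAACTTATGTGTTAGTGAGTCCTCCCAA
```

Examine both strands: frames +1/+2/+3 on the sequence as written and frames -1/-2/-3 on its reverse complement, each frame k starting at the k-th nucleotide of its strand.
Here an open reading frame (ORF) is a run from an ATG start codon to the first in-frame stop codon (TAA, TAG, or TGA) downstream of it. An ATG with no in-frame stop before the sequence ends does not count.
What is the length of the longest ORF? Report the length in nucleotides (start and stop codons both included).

12

Reverse complement (5'→3'): TTGGGAGGACTCACTAACACATAAGTTCTGGACGTCTTGTCAGTCTCTCATG
Frame +1: CAT GAG AGA CTG ACA AGA CGT CCA GAA CTT ATG TGT TAG TGA GTC CTC CCA — ATG at 31, stop TAG at 37 → 9 nt.
Frame +2: ATG AGA GAC TGA CAA GAC GTC CAG AAC TTA TGT GTT AGT GAG TCC TCC CAA — ATG at 2, stop TGA at 11 → 12 nt.
Frame +3: TGA GAG ACT GAC AAG ACG TCC AGA ACT TAT GTG TTA GTG AGT CCT CCC — no ATG→stop ORF.
Frame -1: TTG GGA GGA CTC ACT AAC ACA TAA GTT CTG GAC GTC TTG TCA GTC TCT CAT — no ATG→stop ORF.
Frame -2: TGG GAG GAC TCA CTA ACA CAT AAG TTC TGG ACG TCT TGT CAG TCT CTC ATG — no ATG→stop ORF.
Frame -3: GGG AGG ACT CAC TAA CAC ATA AGT TCT GGA CGT CTT GTC AGT CTC TCA — no ATG→stop ORF.
Longest: frame +2, positions 2–13, 12 nt = 4 codons = 3 aa. → 12 nucleotides.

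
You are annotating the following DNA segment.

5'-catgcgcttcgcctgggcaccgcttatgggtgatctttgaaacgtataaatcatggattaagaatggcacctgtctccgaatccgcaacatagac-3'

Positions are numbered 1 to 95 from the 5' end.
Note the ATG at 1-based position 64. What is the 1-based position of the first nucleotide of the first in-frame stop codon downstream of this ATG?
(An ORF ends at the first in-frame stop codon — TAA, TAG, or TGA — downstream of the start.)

91

Codons from position 64: ATG (64–66), GCA (67–69), CCT (70–72), GTC (73–75), TCC (76–78), GAA (79–81), TCC (82–84), GCA (85–87), ACA (88–90), TAG (91–93).
TAG is a stop codon; it begins at position 91.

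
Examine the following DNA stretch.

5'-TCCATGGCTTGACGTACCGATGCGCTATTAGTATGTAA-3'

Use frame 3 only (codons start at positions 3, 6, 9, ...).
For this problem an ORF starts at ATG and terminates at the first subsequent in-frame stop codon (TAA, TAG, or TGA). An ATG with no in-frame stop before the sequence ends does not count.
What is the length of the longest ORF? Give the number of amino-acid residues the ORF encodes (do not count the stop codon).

1

Frame 3: CAT GGC TTG ACG TAC CGA TGC GCT ATT AGT ATG TAA — ATG at 33, stop TAA at 36 → 6 nt.
Longest: frame 3, positions 33–38, 6 nt = 2 codons = 1 aa. → 1 amino acids.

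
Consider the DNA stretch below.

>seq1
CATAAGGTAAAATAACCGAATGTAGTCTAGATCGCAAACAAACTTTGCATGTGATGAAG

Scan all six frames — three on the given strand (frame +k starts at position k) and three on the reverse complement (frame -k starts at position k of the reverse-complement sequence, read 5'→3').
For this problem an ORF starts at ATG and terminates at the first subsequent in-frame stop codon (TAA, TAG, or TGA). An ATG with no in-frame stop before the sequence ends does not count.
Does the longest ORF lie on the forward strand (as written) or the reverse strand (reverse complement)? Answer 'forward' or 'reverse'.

reverse

Reverse complement (5'→3'): CTTCATCACATGCAAAGTTTGTTTGCGATCTAGACTACATTCGGTTATTTTACCTTATG
Frame +1: CAT AAG GTA AAA TAA CCG AAT GTA GTC TAG ATC GCA AAC AAA CTT TGC ATG TGA TGA — ATG at 49, stop TGA at 52 → 6 nt.
Frame +2: ATA AGG TAA AAT AAC CGA ATG TAG TCT AGA TCG CAA ACA AAC TTT GCA TGT GAT GAA — ATG at 20, stop TAG at 23 → 6 nt.
Frame +3: TAA GGT AAA ATA ACC GAA TGT AGT CTA GAT CGC AAA CAA ACT TTG CAT GTG ATG AAG — no ATG→stop ORF.
Frame -1: CTT CAT CAC ATG CAA AGT TTG TTT GCG ATC TAG ACT ACA TTC GGT TAT TTT ACC TTA — ATG at 10, stop TAG at 31 → 24 nt.
Frame -2: TTC ATC ACA TGC AAA GTT TGT TTG CGA TCT AGA CTA CAT TCG GTT ATT TTA CCT TAT — no ATG→stop ORF.
Frame -3: TCA TCA CAT GCA AAG TTT GTT TGC GAT CTA GAC TAC ATT CGG TTA TTT TAC CTT ATG — no ATG→stop ORF.
Forward-strand max 6 nt; reverse-strand max 24 nt. The reverse strand has the longer ORF.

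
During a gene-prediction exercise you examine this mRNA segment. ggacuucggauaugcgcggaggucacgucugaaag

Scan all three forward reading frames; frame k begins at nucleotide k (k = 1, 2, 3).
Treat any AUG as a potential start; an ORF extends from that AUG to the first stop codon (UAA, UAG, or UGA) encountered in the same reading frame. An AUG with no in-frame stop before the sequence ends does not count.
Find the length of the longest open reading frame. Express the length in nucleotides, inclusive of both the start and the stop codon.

Frame 1: GGA CUU CGG AUA UGC GCG GAG GUC ACG UCU GAA — no AUG→stop ORF.
Frame 2: GAC UUC GGA UAU GCG CGG AGG UCA CGU CUG AAA — no AUG→stop ORF.
Frame 3: ACU UCG GAU AUG CGC GGA GGU CAC GUC UGA AAG — AUG at 12, stop UGA at 30 → 21 nt.
Longest: frame 3, positions 12–32, 21 nt = 7 codons = 6 aa. → 21 nucleotides.

21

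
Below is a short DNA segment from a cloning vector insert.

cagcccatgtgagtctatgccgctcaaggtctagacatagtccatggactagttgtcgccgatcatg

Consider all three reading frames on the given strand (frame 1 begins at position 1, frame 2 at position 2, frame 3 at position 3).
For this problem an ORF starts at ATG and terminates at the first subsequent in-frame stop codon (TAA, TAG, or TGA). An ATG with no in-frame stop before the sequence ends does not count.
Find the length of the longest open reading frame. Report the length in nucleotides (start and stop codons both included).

Frame 1: CAG CCC ATG TGA GTC TAT GCC GCT CAA GGT CTA GAC ATA GTC CAT GGA CTA GTT GTC GCC GAT CAT — ATG at 7, stop TGA at 10 → 6 nt.
Frame 2: AGC CCA TGT GAG TCT ATG CCG CTC AAG GTC TAG ACA TAG TCC ATG GAC TAG TTG TCG CCG ATC ATG — ATG at 17, stop TAG at 32 → 18 nt; ATG at 44, stop TAG at 50 → 9 nt.
Frame 3: GCC CAT GTG AGT CTA TGC CGC TCA AGG TCT AGA CAT AGT CCA TGG ACT AGT TGT CGC CGA TCA — no ATG→stop ORF.
Longest: frame 2, positions 17–34, 18 nt = 6 codons = 5 aa. → 18 nucleotides.

18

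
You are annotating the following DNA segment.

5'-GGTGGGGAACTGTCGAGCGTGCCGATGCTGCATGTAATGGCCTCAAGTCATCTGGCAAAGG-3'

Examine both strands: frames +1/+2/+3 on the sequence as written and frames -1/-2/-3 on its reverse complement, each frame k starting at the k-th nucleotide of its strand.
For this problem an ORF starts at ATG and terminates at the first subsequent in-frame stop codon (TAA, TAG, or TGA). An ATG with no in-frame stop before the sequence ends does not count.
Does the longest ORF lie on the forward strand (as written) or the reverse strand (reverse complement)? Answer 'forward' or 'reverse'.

reverse

Reverse complement (5'→3'): CCTTTGCCAGATGACTTGAGGCCATTACATGCAGCATCGGCACGCTCGACAGTTCCCCACC
Frame +1: GGT GGG GAA CTG TCG AGC GTG CCG ATG CTG CAT GTA ATG GCC TCA AGT CAT CTG GCA AAG — no ATG→stop ORF.
Frame +2: GTG GGG AAC TGT CGA GCG TGC CGA TGC TGC ATG TAA TGG CCT CAA GTC ATC TGG CAA AGG — ATG at 32, stop TAA at 35 → 6 nt.
Frame +3: TGG GGA ACT GTC GAG CGT GCC GAT GCT GCA TGT AAT GGC CTC AAG TCA TCT GGC AAA — no ATG→stop ORF.
Frame -1: CCT TTG CCA GAT GAC TTG AGG CCA TTA CAT GCA GCA TCG GCA CGC TCG ACA GTT CCC CAC — no ATG→stop ORF.
Frame -2: CTT TGC CAG ATG ACT TGA GGC CAT TAC ATG CAG CAT CGG CAC GCT CGA CAG TTC CCC ACC — ATG at 11, stop TGA at 17 → 9 nt.
Frame -3: TTT GCC AGA TGA CTT GAG GCC ATT ACA TGC AGC ATC GGC ACG CTC GAC AGT TCC CCA — no ATG→stop ORF.
Forward-strand max 6 nt; reverse-strand max 9 nt. The reverse strand has the longer ORF.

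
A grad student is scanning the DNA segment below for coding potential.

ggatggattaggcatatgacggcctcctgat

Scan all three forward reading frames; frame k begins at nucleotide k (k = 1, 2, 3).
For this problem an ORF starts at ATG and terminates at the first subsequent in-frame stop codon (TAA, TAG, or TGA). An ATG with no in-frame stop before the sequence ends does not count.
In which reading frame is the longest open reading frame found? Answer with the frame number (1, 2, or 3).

1

Frame 1: GGA TGG ATT AGG CAT ATG ACG GCC TCC TGA — ATG at 16, stop TGA at 28 → 15 nt.
Frame 2: GAT GGA TTA GGC ATA TGA CGG CCT CCT GAT — no ATG→stop ORF.
Frame 3: ATG GAT TAG GCA TAT GAC GGC CTC CTG — ATG at 3, stop TAG at 9 → 9 nt.
Longest ORF is 15 nt in frame 1 (positions 16–30).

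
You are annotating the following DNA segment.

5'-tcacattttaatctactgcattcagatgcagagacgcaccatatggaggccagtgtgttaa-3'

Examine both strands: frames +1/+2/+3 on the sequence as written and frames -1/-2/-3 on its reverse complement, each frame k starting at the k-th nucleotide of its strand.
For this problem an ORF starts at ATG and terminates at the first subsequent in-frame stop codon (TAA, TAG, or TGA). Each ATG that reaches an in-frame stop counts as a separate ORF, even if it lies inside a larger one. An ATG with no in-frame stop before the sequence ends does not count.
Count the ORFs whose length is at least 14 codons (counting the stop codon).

0

Reverse complement (5'→3'): TTAACACACTGGCCTCCATATGGTGCGTCTCTGCATCTGAATGCAGTAGATTAAAATGTGA
Frame +1: TCA CAT TTT AAT CTA CTG CAT TCA GAT GCA GAG ACG CAC CAT ATG GAG GCC AGT GTG TTA — no ATG→stop ORF.
Frame +2: CAC ATT TTA ATC TAC TGC ATT CAG ATG CAG AGA CGC ACC ATA TGG AGG CCA GTG TGT TAA — ATG at 26, stop TAA at 59 → 36 nt.
Frame +3: ACA TTT TAA TCT ACT GCA TTC AGA TGC AGA GAC GCA CCA TAT GGA GGC CAG TGT GTT — no ATG→stop ORF.
Frame -1: TTA ACA CAC TGG CCT CCA TAT GGT GCG TCT CTG CAT CTG AAT GCA GTA GAT TAA AAT GTG — no ATG→stop ORF.
Frame -2: TAA CAC ACT GGC CTC CAT ATG GTG CGT CTC TGC ATC TGA ATG CAG TAG ATT AAA ATG TGA — ATG at 20, stop TGA at 38 → 21 nt; ATG at 41, stop TAG at 47 → 9 nt; ATG at 56, stop TGA at 59 → 6 nt.
Frame -3: AAC ACA CTG GCC TCC ATA TGG TGC GTC TCT GCA TCT GAA TGC AGT AGA TTA AAA TGT — no ATG→stop ORF.
No ORF reaches 14 codons. Count = 0.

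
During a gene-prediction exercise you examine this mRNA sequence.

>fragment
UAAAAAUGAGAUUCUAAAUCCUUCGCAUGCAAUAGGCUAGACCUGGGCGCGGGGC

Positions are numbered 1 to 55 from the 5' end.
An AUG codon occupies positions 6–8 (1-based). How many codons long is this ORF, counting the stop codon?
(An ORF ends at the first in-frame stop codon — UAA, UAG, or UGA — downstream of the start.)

4

Codons from position 6: AUG (6–8), AGA (9–11), UUC (12–14), UAA (15–17).
UAA is the first in-frame stop; that's 4 codons including the stop.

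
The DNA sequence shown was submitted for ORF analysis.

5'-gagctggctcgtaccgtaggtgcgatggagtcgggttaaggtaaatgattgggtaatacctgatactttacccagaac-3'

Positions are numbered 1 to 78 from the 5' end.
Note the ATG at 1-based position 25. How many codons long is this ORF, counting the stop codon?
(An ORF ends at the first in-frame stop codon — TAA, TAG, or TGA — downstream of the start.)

5

Codons from position 25: ATG (25–27), GAG (28–30), TCG (31–33), GGT (34–36), TAA (37–39).
TAA is the first in-frame stop; that's 5 codons including the stop.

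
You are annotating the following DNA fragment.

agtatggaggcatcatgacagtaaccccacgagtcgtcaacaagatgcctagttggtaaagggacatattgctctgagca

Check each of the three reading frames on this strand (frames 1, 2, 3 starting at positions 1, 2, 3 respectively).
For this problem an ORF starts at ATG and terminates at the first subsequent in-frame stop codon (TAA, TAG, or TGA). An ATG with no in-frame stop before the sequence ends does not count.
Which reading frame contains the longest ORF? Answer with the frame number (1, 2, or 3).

3

Frame 1: AGT ATG GAG GCA TCA TGA CAG TAA CCC CAC GAG TCG TCA ACA AGA TGC CTA GTT GGT AAA GGG ACA TAT TGC TCT GAG — ATG at 4, stop TGA at 16 → 15 nt.
Frame 2: GTA TGG AGG CAT CAT GAC AGT AAC CCC ACG AGT CGT CAA CAA GAT GCC TAG TTG GTA AAG GGA CAT ATT GCT CTG AGC — no ATG→stop ORF.
Frame 3: TAT GGA GGC ATC ATG ACA GTA ACC CCA CGA GTC GTC AAC AAG ATG CCT AGT TGG TAA AGG GAC ATA TTG CTC TGA GCA — ATG at 15, stop TAA at 57 → 45 nt; ATG at 45, stop TAA at 57 → 15 nt.
Longest ORF is 45 nt in frame 3 (positions 15–59).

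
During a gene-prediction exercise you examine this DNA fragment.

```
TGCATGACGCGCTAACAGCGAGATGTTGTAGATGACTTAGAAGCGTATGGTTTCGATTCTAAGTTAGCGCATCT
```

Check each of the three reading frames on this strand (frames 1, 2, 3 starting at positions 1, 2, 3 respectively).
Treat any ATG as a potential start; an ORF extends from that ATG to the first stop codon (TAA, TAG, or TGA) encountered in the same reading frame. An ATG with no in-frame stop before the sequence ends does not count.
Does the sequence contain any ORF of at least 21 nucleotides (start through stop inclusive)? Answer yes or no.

yes

Frame 1: TGC ATG ACG CGC TAA CAG CGA GAT GTT GTA GAT GAC TTA GAA GCG TAT GGT TTC GAT TCT AAG TTA GCG CAT — ATG at 4, stop TAA at 13 → 12 nt.
Frame 2: GCA TGA CGC GCT AAC AGC GAG ATG TTG TAG ATG ACT TAG AAG CGT ATG GTT TCG ATT CTA AGT TAG CGC ATC — ATG at 23, stop TAG at 29 → 9 nt; ATG at 32, stop TAG at 38 → 9 nt; ATG at 47, stop TAG at 65 → 21 nt.
Frame 3: CAT GAC GCG CTA ACA GCG AGA TGT TGT AGA TGA CTT AGA AGC GTA TGG TTT CGA TTC TAA GTT AGC GCA TCT — no ATG→stop ORF.
Frame 2 has an ORF of 21 nucleotides (positions 47–67) ≥ 21, so yes.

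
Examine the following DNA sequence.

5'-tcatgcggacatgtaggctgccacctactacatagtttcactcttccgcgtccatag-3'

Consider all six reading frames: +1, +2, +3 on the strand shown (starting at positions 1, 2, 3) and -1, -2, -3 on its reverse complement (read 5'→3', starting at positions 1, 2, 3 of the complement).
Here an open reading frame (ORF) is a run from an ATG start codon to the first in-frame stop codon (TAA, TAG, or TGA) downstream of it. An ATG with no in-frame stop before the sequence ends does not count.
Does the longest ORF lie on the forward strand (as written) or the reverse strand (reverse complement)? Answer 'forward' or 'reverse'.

Reverse complement (5'→3'): CTATGGACGCGGAAGAGTGAAACTATGTAGTAGGTGGCAGCCTACATGTCCGCATGA
Frame +1: TCA TGC GGA CAT GTA GGC TGC CAC CTA CTA CAT AGT TTC ACT CTT CCG CGT CCA TAG — no ATG→stop ORF.
Frame +2: CAT GCG GAC ATG TAG GCT GCC ACC TAC TAC ATA GTT TCA CTC TTC CGC GTC CAT — ATG at 11, stop TAG at 14 → 6 nt.
Frame +3: ATG CGG ACA TGT AGG CTG CCA CCT ACT ACA TAG TTT CAC TCT TCC GCG TCC ATA — ATG at 3, stop TAG at 33 → 33 nt.
Frame -1: CTA TGG ACG CGG AAG AGT GAA ACT ATG TAG TAG GTG GCA GCC TAC ATG TCC GCA TGA — ATG at 25, stop TAG at 28 → 6 nt; ATG at 46, stop TGA at 55 → 12 nt.
Frame -2: TAT GGA CGC GGA AGA GTG AAA CTA TGT AGT AGG TGG CAG CCT ACA TGT CCG CAT — no ATG→stop ORF.
Frame -3: ATG GAC GCG GAA GAG TGA AAC TAT GTA GTA GGT GGC AGC CTA CAT GTC CGC ATG — ATG at 3, stop TGA at 18 → 18 nt.
Forward-strand max 33 nt; reverse-strand max 18 nt. The forward strand has the longer ORF.

forward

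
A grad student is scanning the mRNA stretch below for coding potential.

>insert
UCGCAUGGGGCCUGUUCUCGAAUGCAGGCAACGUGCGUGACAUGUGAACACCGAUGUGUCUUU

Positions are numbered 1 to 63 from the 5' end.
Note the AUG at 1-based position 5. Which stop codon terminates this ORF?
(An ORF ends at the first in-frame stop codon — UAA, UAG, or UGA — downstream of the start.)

Codons from position 5: AUG (5–7), GGG (8–10), CCU (11–13), GUU (14–16), CUC (17–19), GAA (20–22), UGC (23–25), AGG (26–28), CAA (29–31), CGU (32–34), GCG (35–37), UGA (38–40).
The first in-frame stop codon is UGA.

UGA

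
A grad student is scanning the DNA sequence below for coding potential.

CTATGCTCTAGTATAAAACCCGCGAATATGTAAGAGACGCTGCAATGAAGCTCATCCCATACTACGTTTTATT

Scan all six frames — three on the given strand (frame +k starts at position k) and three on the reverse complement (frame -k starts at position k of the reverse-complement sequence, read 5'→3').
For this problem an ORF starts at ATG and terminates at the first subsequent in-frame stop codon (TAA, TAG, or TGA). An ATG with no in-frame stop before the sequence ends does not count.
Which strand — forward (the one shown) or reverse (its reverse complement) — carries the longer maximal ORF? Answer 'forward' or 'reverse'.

Reverse complement (5'→3'): AATAAAACGTAGTATGGGATGAGCTTCATTGCAGCGTCTCTTACATATTCGCGGGTTTTATACTAGAGCATAG
Frame +1: CTA TGC TCT AGT ATA AAA CCC GCG AAT ATG TAA GAG ACG CTG CAA TGA AGC TCA TCC CAT ACT ACG TTT TAT — ATG at 28, stop TAA at 31 → 6 nt.
Frame +2: TAT GCT CTA GTA TAA AAC CCG CGA ATA TGT AAG AGA CGC TGC AAT GAA GCT CAT CCC ATA CTA CGT TTT ATT — no ATG→stop ORF.
Frame +3: ATG CTC TAG TAT AAA ACC CGC GAA TAT GTA AGA GAC GCT GCA ATG AAG CTC ATC CCA TAC TAC GTT TTA — ATG at 3, stop TAG at 9 → 9 nt.
Frame -1: AAT AAA ACG TAG TAT GGG ATG AGC TTC ATT GCA GCG TCT CTT ACA TAT TCG CGG GTT TTA TAC TAG AGC ATA — ATG at 19, stop TAG at 64 → 48 nt.
Frame -2: ATA AAA CGT AGT ATG GGA TGA GCT TCA TTG CAG CGT CTC TTA CAT ATT CGC GGG TTT TAT ACT AGA GCA TAG — ATG at 14, stop TGA at 20 → 9 nt.
Frame -3: TAA AAC GTA GTA TGG GAT GAG CTT CAT TGC AGC GTC TCT TAC ATA TTC GCG GGT TTT ATA CTA GAG CAT — no ATG→stop ORF.
Forward-strand max 9 nt; reverse-strand max 48 nt. The reverse strand has the longer ORF.

reverse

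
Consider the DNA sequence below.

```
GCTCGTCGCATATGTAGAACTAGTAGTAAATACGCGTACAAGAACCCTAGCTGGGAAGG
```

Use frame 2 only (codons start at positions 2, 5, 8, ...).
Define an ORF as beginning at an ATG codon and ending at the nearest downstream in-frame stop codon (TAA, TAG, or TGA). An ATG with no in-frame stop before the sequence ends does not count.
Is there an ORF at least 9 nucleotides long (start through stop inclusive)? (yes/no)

Frame 2: CTC GTC GCA TAT GTA GAA CTA GTA GTA AAT ACG CGT ACA AGA ACC CTA GCT GGG AAG — no ATG→stop ORF.
Largest ORF found is 0 nucleotides < 9, so no.

no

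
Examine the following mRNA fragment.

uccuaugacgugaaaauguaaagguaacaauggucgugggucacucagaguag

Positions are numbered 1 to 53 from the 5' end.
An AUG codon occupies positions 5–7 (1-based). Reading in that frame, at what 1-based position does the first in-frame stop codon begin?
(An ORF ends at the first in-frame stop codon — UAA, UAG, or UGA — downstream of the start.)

Codons from position 5: AUG (5–7), ACG (8–10), UGA (11–13).
UGA is a stop codon; it begins at position 11.

11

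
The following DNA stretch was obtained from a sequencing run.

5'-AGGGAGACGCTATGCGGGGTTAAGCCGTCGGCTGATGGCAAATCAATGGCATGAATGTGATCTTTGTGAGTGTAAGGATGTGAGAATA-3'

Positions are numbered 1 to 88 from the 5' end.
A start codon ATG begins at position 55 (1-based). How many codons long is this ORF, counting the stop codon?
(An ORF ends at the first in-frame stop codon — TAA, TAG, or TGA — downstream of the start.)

2

Codons from position 55: ATG (55–57), TGA (58–60).
TGA is the first in-frame stop; that's 2 codons including the stop.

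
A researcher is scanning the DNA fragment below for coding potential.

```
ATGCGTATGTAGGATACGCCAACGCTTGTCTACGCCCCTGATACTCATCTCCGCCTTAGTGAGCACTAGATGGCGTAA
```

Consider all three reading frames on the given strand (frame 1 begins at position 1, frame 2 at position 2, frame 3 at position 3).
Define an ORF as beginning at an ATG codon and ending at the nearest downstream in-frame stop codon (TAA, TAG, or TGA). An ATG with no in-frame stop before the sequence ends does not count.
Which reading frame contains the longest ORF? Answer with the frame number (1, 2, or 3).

Frame 1: ATG CGT ATG TAG GAT ACG CCA ACG CTT GTC TAC GCC CCT GAT ACT CAT CTC CGC CTT AGT GAG CAC TAG ATG GCG TAA — ATG at 1, stop TAG at 10 → 12 nt; ATG at 7, stop TAG at 10 → 6 nt; ATG at 70, stop TAA at 76 → 9 nt.
Frame 2: TGC GTA TGT AGG ATA CGC CAA CGC TTG TCT ACG CCC CTG ATA CTC ATC TCC GCC TTA GTG AGC ACT AGA TGG CGT — no ATG→stop ORF.
Frame 3: GCG TAT GTA GGA TAC GCC AAC GCT TGT CTA CGC CCC TGA TAC TCA TCT CCG CCT TAG TGA GCA CTA GAT GGC GTA — no ATG→stop ORF.
Longest ORF is 12 nt in frame 1 (positions 1–12).

1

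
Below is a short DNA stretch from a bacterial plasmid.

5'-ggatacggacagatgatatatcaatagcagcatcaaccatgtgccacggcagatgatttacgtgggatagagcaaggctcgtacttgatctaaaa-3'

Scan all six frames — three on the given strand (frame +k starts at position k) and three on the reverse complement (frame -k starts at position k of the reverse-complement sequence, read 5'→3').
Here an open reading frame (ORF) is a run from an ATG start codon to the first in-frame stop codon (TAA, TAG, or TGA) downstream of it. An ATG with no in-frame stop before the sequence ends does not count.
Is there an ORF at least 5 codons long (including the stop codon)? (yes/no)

Reverse complement (5'→3'): TTTTAGATCAAGTACGAGCCTTGCTCTATCCCACGTAAATCATCTGCCGTGGCACATGGTTGATGCTGCTATTGATATATCATCTGTCCGTATCC
Frame +1: GGA TAC GGA CAG ATG ATA TAT CAA TAG CAG CAT CAA CCA TGT GCC ACG GCA GAT GAT TTA CGT GGG ATA GAG CAA GGC TCG TAC TTG ATC TAA — ATG at 13, stop TAG at 25 → 15 nt.
Frame +2: GAT ACG GAC AGA TGA TAT ATC AAT AGC AGC ATC AAC CAT GTG CCA CGG CAG ATG ATT TAC GTG GGA TAG AGC AAG GCT CGT ACT TGA TCT AAA — ATG at 53, stop TAG at 68 → 18 nt.
Frame +3: ATA CGG ACA GAT GAT ATA TCA ATA GCA GCA TCA ACC ATG TGC CAC GGC AGA TGA TTT ACG TGG GAT AGA GCA AGG CTC GTA CTT GAT CTA AAA — ATG at 39, stop TGA at 54 → 18 nt.
Frame -1: TTT TAG ATC AAG TAC GAG CCT TGC TCT ATC CCA CGT AAA TCA TCT GCC GTG GCA CAT GGT TGA TGC TGC TAT TGA TAT ATC ATC TGT CCG TAT — no ATG→stop ORF.
Frame -2: TTT AGA TCA AGT ACG AGC CTT GCT CTA TCC CAC GTA AAT CAT CTG CCG TGG CAC ATG GTT GAT GCT GCT ATT GAT ATA TCA TCT GTC CGT ATC — no ATG→stop ORF.
Frame -3: TTA GAT CAA GTA CGA GCC TTG CTC TAT CCC ACG TAA ATC ATC TGC CGT GGC ACA TGG TTG ATG CTG CTA TTG ATA TAT CAT CTG TCC GTA TCC — no ATG→stop ORF.
Frame +1 has an ORF of 5 codons (positions 13–27) ≥ 5, so yes.

yes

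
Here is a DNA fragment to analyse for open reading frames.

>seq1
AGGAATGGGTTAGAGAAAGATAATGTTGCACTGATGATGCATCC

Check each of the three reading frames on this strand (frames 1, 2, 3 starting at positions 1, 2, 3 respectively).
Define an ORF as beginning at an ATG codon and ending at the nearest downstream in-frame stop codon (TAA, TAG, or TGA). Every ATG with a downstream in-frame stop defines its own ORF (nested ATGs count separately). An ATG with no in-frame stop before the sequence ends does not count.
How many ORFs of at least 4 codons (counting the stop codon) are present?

1

Frame 1: AGG AAT GGG TTA GAG AAA GAT AAT GTT GCA CTG ATG ATG CAT — no ATG→stop ORF.
Frame 2: GGA ATG GGT TAG AGA AAG ATA ATG TTG CAC TGA TGA TGC ATC — ATG at 5, stop TAG at 11 → 9 nt; ATG at 23, stop TGA at 32 → 12 nt.
Frame 3: GAA TGG GTT AGA GAA AGA TAA TGT TGC ACT GAT GAT GCA TCC — no ATG→stop ORF.
ORFs ≥ 4 codons: frame 2 23–34 (4 codons). Count = 1.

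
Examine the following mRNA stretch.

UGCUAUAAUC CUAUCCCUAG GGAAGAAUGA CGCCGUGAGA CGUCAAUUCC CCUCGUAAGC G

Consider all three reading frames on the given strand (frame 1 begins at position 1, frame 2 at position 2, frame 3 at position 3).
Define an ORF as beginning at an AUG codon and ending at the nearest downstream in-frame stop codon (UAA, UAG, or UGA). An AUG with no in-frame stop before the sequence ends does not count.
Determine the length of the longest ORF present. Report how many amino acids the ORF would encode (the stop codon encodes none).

Frame 1: UGC UAU AAU CCU AUC CCU AGG GAA GAA UGA CGC CGU GAG ACG UCA AUU CCC CUC GUA AGC — no AUG→stop ORF.
Frame 2: GCU AUA AUC CUA UCC CUA GGG AAG AAU GAC GCC GUG AGA CGU CAA UUC CCC UCG UAA GCG — no AUG→stop ORF.
Frame 3: CUA UAA UCC UAU CCC UAG GGA AGA AUG ACG CCG UGA GAC GUC AAU UCC CCU CGU AAG — AUG at 27, stop UGA at 36 → 12 nt.
Longest: frame 3, positions 27–38, 12 nt = 4 codons = 3 aa. → 3 amino acids.

3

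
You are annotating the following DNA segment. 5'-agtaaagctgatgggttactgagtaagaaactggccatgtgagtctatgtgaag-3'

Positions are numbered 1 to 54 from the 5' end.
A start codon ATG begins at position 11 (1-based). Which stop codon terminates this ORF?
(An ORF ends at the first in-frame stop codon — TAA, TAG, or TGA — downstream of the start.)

Codons from position 11: ATG (11–13), GGT (14–16), TAC (17–19), TGA (20–22).
The first in-frame stop codon is TGA.

TGA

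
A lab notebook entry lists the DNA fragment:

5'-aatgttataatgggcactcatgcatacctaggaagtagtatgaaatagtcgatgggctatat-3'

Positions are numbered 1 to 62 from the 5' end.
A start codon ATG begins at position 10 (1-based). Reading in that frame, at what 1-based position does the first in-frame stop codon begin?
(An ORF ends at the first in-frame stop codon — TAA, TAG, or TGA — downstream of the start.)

46

Codons from position 10: ATG (10–12), GGC (13–15), ACT (16–18), CAT (19–21), GCA (22–24), TAC (25–27), CTA (28–30), GGA (31–33), AGT (34–36), AGT (37–39), ATG (40–42), AAA (43–45), TAG (46–48).
TAG is a stop codon; it begins at position 46.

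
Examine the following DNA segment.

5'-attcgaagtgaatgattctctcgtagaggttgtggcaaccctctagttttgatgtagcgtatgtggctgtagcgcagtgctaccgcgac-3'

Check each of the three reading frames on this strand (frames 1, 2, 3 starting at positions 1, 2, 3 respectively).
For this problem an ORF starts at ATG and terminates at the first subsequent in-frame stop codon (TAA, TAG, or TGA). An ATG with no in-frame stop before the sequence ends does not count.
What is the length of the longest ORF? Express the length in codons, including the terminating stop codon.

Frame 1: ATT CGA AGT GAA TGA TTC TCT CGT AGA GGT TGT GGC AAC CCT CTA GTT TTG ATG TAG CGT ATG TGG CTG TAG CGC AGT GCT ACC GCG — ATG at 52, stop TAG at 55 → 6 nt; ATG at 61, stop TAG at 70 → 12 nt.
Frame 2: TTC GAA GTG AAT GAT TCT CTC GTA GAG GTT GTG GCA ACC CTC TAG TTT TGA TGT AGC GTA TGT GGC TGT AGC GCA GTG CTA CCG CGA — no ATG→stop ORF.
Frame 3: TCG AAG TGA ATG ATT CTC TCG TAG AGG TTG TGG CAA CCC TCT AGT TTT GAT GTA GCG TAT GTG GCT GTA GCG CAG TGC TAC CGC GAC — ATG at 12, stop TAG at 24 → 15 nt.
Longest: frame 3, positions 12–26, 15 nt = 5 codons = 4 aa. → 5 codons.

5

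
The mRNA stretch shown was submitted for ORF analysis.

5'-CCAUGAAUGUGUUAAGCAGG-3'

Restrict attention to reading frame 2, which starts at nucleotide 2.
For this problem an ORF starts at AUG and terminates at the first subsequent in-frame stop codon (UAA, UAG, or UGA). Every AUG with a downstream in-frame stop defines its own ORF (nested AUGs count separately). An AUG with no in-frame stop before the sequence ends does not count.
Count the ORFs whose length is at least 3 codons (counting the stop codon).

0

Frame 2: CAU GAA UGU GUU AAG CAG — no AUG→stop ORF.
No ORF reaches 3 codons. Count = 0.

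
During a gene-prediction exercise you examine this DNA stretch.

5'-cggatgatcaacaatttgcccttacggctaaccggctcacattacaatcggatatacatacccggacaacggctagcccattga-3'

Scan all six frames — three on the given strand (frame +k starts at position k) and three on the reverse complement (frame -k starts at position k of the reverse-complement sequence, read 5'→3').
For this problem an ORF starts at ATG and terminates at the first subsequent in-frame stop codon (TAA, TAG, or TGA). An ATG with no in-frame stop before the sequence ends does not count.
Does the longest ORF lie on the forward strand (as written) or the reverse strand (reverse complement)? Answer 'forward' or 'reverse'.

forward

Reverse complement (5'→3'): TCAATGGGCTAGCCGTTGTCCGGGTATGTATATCCGATTGTAATGTGAGCCGGTTAGCCGTAAGGGCAAATTGTTGATCATCCG
Frame +1: CGG ATG ATC AAC AAT TTG CCC TTA CGG CTA ACC GGC TCA CAT TAC AAT CGG ATA TAC ATA CCC GGA CAA CGG CTA GCC CAT TGA — ATG at 4, stop TGA at 82 → 81 nt.
Frame +2: GGA TGA TCA ACA ATT TGC CCT TAC GGC TAA CCG GCT CAC ATT ACA ATC GGA TAT ACA TAC CCG GAC AAC GGC TAG CCC ATT — no ATG→stop ORF.
Frame +3: GAT GAT CAA CAA TTT GCC CTT ACG GCT AAC CGG CTC ACA TTA CAA TCG GAT ATA CAT ACC CGG ACA ACG GCT AGC CCA TTG — no ATG→stop ORF.
Frame -1: TCA ATG GGC TAG CCG TTG TCC GGG TAT GTA TAT CCG ATT GTA ATG TGA GCC GGT TAG CCG TAA GGG CAA ATT GTT GAT CAT CCG — ATG at 4, stop TAG at 10 → 9 nt; ATG at 43, stop TGA at 46 → 6 nt.
Frame -2: CAA TGG GCT AGC CGT TGT CCG GGT ATG TAT ATC CGA TTG TAA TGT GAG CCG GTT AGC CGT AAG GGC AAA TTG TTG ATC ATC — ATG at 26, stop TAA at 41 → 18 nt.
Frame -3: AAT GGG CTA GCC GTT GTC CGG GTA TGT ATA TCC GAT TGT AAT GTG AGC CGG TTA GCC GTA AGG GCA AAT TGT TGA TCA TCC — no ATG→stop ORF.
Forward-strand max 81 nt; reverse-strand max 18 nt. The forward strand has the longer ORF.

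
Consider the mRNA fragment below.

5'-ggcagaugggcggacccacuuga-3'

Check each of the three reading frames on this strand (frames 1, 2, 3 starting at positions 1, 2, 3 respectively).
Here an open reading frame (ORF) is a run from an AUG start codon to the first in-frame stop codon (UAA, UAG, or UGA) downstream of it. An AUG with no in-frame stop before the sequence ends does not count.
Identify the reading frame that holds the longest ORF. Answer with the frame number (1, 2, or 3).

3

Frame 1: GGC AGA UGG GCG GAC CCA CUU — no AUG→stop ORF.
Frame 2: GCA GAU GGG CGG ACC CAC UUG — no AUG→stop ORF.
Frame 3: CAG AUG GGC GGA CCC ACU UGA — AUG at 6, stop UGA at 21 → 18 nt.
Longest ORF is 18 nt in frame 3 (positions 6–23).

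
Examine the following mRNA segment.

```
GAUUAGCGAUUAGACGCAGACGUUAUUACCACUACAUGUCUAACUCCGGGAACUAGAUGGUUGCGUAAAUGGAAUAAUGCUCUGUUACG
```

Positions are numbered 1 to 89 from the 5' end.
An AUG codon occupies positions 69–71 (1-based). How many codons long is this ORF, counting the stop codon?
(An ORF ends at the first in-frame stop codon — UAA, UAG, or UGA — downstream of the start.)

3

Codons from position 69: AUG (69–71), GAA (72–74), UAA (75–77).
UAA is the first in-frame stop; that's 3 codons including the stop.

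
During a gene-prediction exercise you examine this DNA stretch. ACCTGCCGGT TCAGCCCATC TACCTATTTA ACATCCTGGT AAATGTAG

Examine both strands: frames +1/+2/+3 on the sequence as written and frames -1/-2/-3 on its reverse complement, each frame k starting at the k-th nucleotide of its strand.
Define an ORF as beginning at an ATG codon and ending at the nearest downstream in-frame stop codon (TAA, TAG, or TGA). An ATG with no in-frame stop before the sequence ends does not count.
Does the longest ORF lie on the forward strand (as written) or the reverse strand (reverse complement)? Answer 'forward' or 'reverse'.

Reverse complement (5'→3'): CTACATTTACCAGGATGTTAAATAGGTAGATGGGCTGAACCGGCAGGT
Frame +1: ACC TGC CGG TTC AGC CCA TCT ACC TAT TTA ACA TCC TGG TAA ATG TAG — ATG at 43, stop TAG at 46 → 6 nt.
Frame +2: CCT GCC GGT TCA GCC CAT CTA CCT ATT TAA CAT CCT GGT AAA TGT — no ATG→stop ORF.
Frame +3: CTG CCG GTT CAG CCC ATC TAC CTA TTT AAC ATC CTG GTA AAT GTA — no ATG→stop ORF.
Frame -1: CTA CAT TTA CCA GGA TGT TAA ATA GGT AGA TGG GCT GAA CCG GCA GGT — no ATG→stop ORF.
Frame -2: TAC ATT TAC CAG GAT GTT AAA TAG GTA GAT GGG CTG AAC CGG CAG — no ATG→stop ORF.
Frame -3: ACA TTT ACC AGG ATG TTA AAT AGG TAG ATG GGC TGA ACC GGC AGG — ATG at 15, stop TAG at 27 → 15 nt; ATG at 30, stop TGA at 36 → 9 nt.
Forward-strand max 6 nt; reverse-strand max 15 nt. The reverse strand has the longer ORF.

reverse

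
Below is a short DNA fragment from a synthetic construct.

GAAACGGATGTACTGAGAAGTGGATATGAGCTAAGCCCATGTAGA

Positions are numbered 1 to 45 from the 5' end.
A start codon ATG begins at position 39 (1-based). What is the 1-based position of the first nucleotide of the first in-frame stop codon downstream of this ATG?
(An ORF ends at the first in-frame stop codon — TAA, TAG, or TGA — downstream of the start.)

Codons from position 39: ATG (39–41), TAG (42–44).
TAG is a stop codon; it begins at position 42.

42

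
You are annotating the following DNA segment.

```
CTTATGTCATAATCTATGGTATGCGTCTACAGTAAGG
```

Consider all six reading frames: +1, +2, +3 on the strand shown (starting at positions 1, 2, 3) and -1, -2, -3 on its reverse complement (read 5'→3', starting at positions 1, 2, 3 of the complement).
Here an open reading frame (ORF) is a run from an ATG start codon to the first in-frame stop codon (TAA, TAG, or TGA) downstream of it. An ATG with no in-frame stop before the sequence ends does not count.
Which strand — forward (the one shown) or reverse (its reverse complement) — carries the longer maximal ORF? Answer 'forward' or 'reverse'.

forward

Reverse complement (5'→3'): CCTTACTGTAGACGCATACCATAGATTATGACATAAG
Frame +1: CTT ATG TCA TAA TCT ATG GTA TGC GTC TAC AGT AAG — ATG at 4, stop TAA at 10 → 9 nt.
Frame +2: TTA TGT CAT AAT CTA TGG TAT GCG TCT ACA GTA AGG — no ATG→stop ORF.
Frame +3: TAT GTC ATA ATC TAT GGT ATG CGT CTA CAG TAA — ATG at 21, stop TAA at 33 → 15 nt.
Frame -1: CCT TAC TGT AGA CGC ATA CCA TAG ATT ATG ACA TAA — ATG at 28, stop TAA at 34 → 9 nt.
Frame -2: CTT ACT GTA GAC GCA TAC CAT AGA TTA TGA CAT AAG — no ATG→stop ORF.
Frame -3: TTA CTG TAG ACG CAT ACC ATA GAT TAT GAC ATA — no ATG→stop ORF.
Forward-strand max 15 nt; reverse-strand max 9 nt. The forward strand has the longer ORF.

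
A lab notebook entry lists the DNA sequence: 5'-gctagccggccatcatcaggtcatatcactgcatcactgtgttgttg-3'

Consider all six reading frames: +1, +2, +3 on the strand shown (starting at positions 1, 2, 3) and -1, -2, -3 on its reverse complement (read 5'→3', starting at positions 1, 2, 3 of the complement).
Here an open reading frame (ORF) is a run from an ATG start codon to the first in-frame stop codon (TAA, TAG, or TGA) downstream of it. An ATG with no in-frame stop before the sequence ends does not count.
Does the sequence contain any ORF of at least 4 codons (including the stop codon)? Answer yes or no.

Reverse complement (5'→3'): CAACAACACAGTGATGCAGTGATATGACCTGATGATGGCCGGCTAGC
Frame +1: GCT AGC CGG CCA TCA TCA GGT CAT ATC ACT GCA TCA CTG TGT TGT — no ATG→stop ORF.
Frame +2: CTA GCC GGC CAT CAT CAG GTC ATA TCA CTG CAT CAC TGT GTT GTT — no ATG→stop ORF.
Frame +3: TAG CCG GCC ATC ATC AGG TCA TAT CAC TGC ATC ACT GTG TTG TTG — no ATG→stop ORF.
Frame -1: CAA CAA CAC AGT GAT GCA GTG ATA TGA CCT GAT GAT GGC CGG CTA — no ATG→stop ORF.
Frame -2: AAC AAC ACA GTG ATG CAG TGA TAT GAC CTG ATG ATG GCC GGC TAG — ATG at 14, stop TGA at 20 → 9 nt; ATG at 32, stop TAG at 44 → 15 nt; ATG at 35, stop TAG at 44 → 12 nt.
Frame -3: ACA ACA CAG TGA TGC AGT GAT ATG ACC TGA TGA TGG CCG GCT AGC — ATG at 24, stop TGA at 30 → 9 nt.
Frame -2 has an ORF of 5 codons (positions 32–46) ≥ 4, so yes.

yes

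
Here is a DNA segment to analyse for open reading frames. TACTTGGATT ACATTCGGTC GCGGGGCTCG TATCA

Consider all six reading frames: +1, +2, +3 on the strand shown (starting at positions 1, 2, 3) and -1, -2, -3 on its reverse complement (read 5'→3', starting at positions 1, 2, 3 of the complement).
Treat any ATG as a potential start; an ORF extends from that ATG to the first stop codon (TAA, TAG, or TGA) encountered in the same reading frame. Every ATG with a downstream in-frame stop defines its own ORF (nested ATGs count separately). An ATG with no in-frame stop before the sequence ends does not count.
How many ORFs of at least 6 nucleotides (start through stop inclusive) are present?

1

Reverse complement (5'→3'): TGATACGAGCCCCGCGACCGAATGTAATCCAAGTA
Frame +1: TAC TTG GAT TAC ATT CGG TCG CGG GGC TCG TAT — no ATG→stop ORF.
Frame +2: ACT TGG ATT ACA TTC GGT CGC GGG GCT CGT ATC — no ATG→stop ORF.
Frame +3: CTT GGA TTA CAT TCG GTC GCG GGG CTC GTA TCA — no ATG→stop ORF.
Frame -1: TGA TAC GAG CCC CGC GAC CGA ATG TAA TCC AAG — ATG at 22, stop TAA at 25 → 6 nt.
Frame -2: GAT ACG AGC CCC GCG ACC GAA TGT AAT CCA AGT — no ATG→stop ORF.
Frame -3: ATA CGA GCC CCG CGA CCG AAT GTA ATC CAA GTA — no ATG→stop ORF.
ORFs ≥ 6 nucleotides: frame -1 22–27 (6 nucleotides). Count = 1.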